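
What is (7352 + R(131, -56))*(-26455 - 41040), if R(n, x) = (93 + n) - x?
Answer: -515121840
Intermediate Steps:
R(n, x) = 93 + n - x
(7352 + R(131, -56))*(-26455 - 41040) = (7352 + (93 + 131 - 1*(-56)))*(-26455 - 41040) = (7352 + (93 + 131 + 56))*(-67495) = (7352 + 280)*(-67495) = 7632*(-67495) = -515121840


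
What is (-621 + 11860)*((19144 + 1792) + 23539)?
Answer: 499854525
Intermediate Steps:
(-621 + 11860)*((19144 + 1792) + 23539) = 11239*(20936 + 23539) = 11239*44475 = 499854525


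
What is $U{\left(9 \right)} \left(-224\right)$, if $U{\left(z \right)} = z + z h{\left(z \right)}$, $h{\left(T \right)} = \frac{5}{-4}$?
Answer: $504$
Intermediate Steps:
$h{\left(T \right)} = - \frac{5}{4}$ ($h{\left(T \right)} = 5 \left(- \frac{1}{4}\right) = - \frac{5}{4}$)
$U{\left(z \right)} = - \frac{z}{4}$ ($U{\left(z \right)} = z + z \left(- \frac{5}{4}\right) = z - \frac{5 z}{4} = - \frac{z}{4}$)
$U{\left(9 \right)} \left(-224\right) = \left(- \frac{1}{4}\right) 9 \left(-224\right) = \left(- \frac{9}{4}\right) \left(-224\right) = 504$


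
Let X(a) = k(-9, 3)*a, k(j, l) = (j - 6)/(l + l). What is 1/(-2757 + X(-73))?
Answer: -2/5149 ≈ -0.00038842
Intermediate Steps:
k(j, l) = (-6 + j)/(2*l) (k(j, l) = (-6 + j)/((2*l)) = (-6 + j)*(1/(2*l)) = (-6 + j)/(2*l))
X(a) = -5*a/2 (X(a) = ((½)*(-6 - 9)/3)*a = ((½)*(⅓)*(-15))*a = -5*a/2)
1/(-2757 + X(-73)) = 1/(-2757 - 5/2*(-73)) = 1/(-2757 + 365/2) = 1/(-5149/2) = -2/5149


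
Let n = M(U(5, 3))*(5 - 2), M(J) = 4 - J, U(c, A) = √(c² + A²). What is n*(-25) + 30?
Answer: -270 + 75*√34 ≈ 167.32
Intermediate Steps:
U(c, A) = √(A² + c²)
n = 12 - 3*√34 (n = (4 - √(3² + 5²))*(5 - 2) = (4 - √(9 + 25))*3 = (4 - √34)*3 = 12 - 3*√34 ≈ -5.4929)
n*(-25) + 30 = (12 - 3*√34)*(-25) + 30 = (-300 + 75*√34) + 30 = -270 + 75*√34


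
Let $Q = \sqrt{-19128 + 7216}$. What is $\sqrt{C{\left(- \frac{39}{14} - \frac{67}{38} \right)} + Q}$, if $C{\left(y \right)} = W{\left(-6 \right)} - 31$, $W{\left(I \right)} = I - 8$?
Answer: $\sqrt{-45 + 2 i \sqrt{2978}} \approx 6.0438 + 9.0293 i$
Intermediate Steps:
$W{\left(I \right)} = -8 + I$
$Q = 2 i \sqrt{2978}$ ($Q = \sqrt{-11912} = 2 i \sqrt{2978} \approx 109.14 i$)
$C{\left(y \right)} = -45$ ($C{\left(y \right)} = \left(-8 - 6\right) - 31 = -14 - 31 = -45$)
$\sqrt{C{\left(- \frac{39}{14} - \frac{67}{38} \right)} + Q} = \sqrt{-45 + 2 i \sqrt{2978}}$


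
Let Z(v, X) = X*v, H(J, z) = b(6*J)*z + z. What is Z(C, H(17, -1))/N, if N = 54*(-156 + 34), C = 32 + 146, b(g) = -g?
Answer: -8989/3294 ≈ -2.7289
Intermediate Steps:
H(J, z) = z - 6*J*z (H(J, z) = (-6*J)*z + z = -6*J*z + z = z - 6*J*z)
C = 178
N = -6588 (N = 54*(-122) = -6588)
Z(C, H(17, -1))/N = (-(1 - 6*17)*178)/(-6588) = (-(1 - 102)*178)*(-1/6588) = (-1*(-101)*178)*(-1/6588) = (101*178)*(-1/6588) = 17978*(-1/6588) = -8989/3294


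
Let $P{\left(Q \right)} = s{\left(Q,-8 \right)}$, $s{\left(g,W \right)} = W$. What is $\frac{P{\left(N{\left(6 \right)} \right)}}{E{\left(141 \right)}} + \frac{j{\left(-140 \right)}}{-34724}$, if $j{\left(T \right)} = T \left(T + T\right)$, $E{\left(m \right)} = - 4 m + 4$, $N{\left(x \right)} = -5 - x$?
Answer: $- \frac{677319}{607670} \approx -1.1146$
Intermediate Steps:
$P{\left(Q \right)} = -8$
$E{\left(m \right)} = 4 - 4 m$
$j{\left(T \right)} = 2 T^{2}$ ($j{\left(T \right)} = T 2 T = 2 T^{2}$)
$\frac{P{\left(N{\left(6 \right)} \right)}}{E{\left(141 \right)}} + \frac{j{\left(-140 \right)}}{-34724} = - \frac{8}{4 - 564} + \frac{2 \left(-140\right)^{2}}{-34724} = - \frac{8}{4 - 564} + 2 \cdot 19600 \left(- \frac{1}{34724}\right) = - \frac{8}{-560} + 39200 \left(- \frac{1}{34724}\right) = \left(-8\right) \left(- \frac{1}{560}\right) - \frac{9800}{8681} = \frac{1}{70} - \frac{9800}{8681} = - \frac{677319}{607670}$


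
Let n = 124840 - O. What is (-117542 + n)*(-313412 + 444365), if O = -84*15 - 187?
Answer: 1145183985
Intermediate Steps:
O = -1447 (O = -1260 - 187 = -1447)
n = 126287 (n = 124840 - 1*(-1447) = 124840 + 1447 = 126287)
(-117542 + n)*(-313412 + 444365) = (-117542 + 126287)*(-313412 + 444365) = 8745*130953 = 1145183985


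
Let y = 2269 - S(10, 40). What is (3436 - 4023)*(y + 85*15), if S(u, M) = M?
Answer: -2056848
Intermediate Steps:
y = 2229 (y = 2269 - 1*40 = 2269 - 40 = 2229)
(3436 - 4023)*(y + 85*15) = (3436 - 4023)*(2229 + 85*15) = -587*(2229 + 1275) = -587*3504 = -2056848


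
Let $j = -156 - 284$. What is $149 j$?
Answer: $-65560$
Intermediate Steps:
$j = -440$ ($j = -156 - 284 = -440$)
$149 j = 149 \left(-440\right) = -65560$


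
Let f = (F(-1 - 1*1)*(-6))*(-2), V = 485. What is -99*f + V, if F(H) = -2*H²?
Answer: 9989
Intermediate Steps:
f = -96 (f = (-2*(-1 - 1*1)²*(-6))*(-2) = (-2*(-1 - 1)²*(-6))*(-2) = (-2*(-2)²*(-6))*(-2) = (-2*4*(-6))*(-2) = -8*(-6)*(-2) = 48*(-2) = -96)
-99*f + V = -99*(-96) + 485 = 9504 + 485 = 9989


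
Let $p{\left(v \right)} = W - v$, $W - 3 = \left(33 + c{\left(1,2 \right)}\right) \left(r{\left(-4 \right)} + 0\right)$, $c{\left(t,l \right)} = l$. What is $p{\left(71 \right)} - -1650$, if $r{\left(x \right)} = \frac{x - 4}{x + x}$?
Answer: $1617$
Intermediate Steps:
$r{\left(x \right)} = \frac{-4 + x}{2 x}$
$W = 38$ ($W = 3 + \left(33 + 2\right) \left(\frac{-4 - 4}{2 \left(-4\right)} + 0\right) = 3 + 35 \left(\frac{1}{2} \left(- \frac{1}{4}\right) \left(-8\right) + 0\right) = 3 + 35 \left(1 + 0\right) = 3 + 35 \cdot 1 = 3 + 35 = 38$)
$p{\left(v \right)} = 38 - v$
$p{\left(71 \right)} - -1650 = \left(38 - 71\right) - -1650 = \left(38 - 71\right) + 1650 = -33 + 1650 = 1617$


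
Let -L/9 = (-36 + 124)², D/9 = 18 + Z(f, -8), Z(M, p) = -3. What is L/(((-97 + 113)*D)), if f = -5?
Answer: -484/15 ≈ -32.267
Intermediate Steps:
D = 135 (D = 9*(18 - 3) = 9*15 = 135)
L = -69696 (L = -9*(-36 + 124)² = -9*88² = -9*7744 = -69696)
L/(((-97 + 113)*D)) = -69696*1/(135*(-97 + 113)) = -69696/(16*135) = -69696/2160 = -69696*1/2160 = -484/15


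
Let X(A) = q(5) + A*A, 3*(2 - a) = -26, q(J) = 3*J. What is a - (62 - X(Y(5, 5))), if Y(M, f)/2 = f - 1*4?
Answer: -97/3 ≈ -32.333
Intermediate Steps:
a = 32/3 (a = 2 - ⅓*(-26) = 2 + 26/3 = 32/3 ≈ 10.667)
Y(M, f) = -8 + 2*f (Y(M, f) = 2*(f - 1*4) = 2*(f - 4) = 2*(-4 + f) = -8 + 2*f)
X(A) = 15 + A² (X(A) = 3*5 + A*A = 15 + A²)
a - (62 - X(Y(5, 5))) = 32/3 - (62 - (15 + (-8 + 2*5)²)) = 32/3 - (62 - (15 + (-8 + 10)²)) = 32/3 - (62 - (15 + 2²)) = 32/3 - (62 - (15 + 4)) = 32/3 - (62 - 1*19) = 32/3 - (62 - 19) = 32/3 - 1*43 = 32/3 - 43 = -97/3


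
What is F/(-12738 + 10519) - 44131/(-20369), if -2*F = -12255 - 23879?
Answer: -38582862/6456973 ≈ -5.9754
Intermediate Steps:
F = 18067 (F = -(-12255 - 23879)/2 = -½*(-36134) = 18067)
F/(-12738 + 10519) - 44131/(-20369) = 18067/(-12738 + 10519) - 44131/(-20369) = 18067/(-2219) - 44131*(-1/20369) = 18067*(-1/2219) + 44131/20369 = -2581/317 + 44131/20369 = -38582862/6456973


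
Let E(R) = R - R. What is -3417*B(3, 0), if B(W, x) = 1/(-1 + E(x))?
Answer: 3417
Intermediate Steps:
E(R) = 0
B(W, x) = -1 (B(W, x) = 1/(-1 + 0) = 1/(-1) = -1)
-3417*B(3, 0) = -3417*(-1) = 3417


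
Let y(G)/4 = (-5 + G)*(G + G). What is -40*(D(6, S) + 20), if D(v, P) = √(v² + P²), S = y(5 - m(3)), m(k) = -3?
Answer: -800 - 1200*√41 ≈ -8483.8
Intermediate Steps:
y(G) = 8*G*(-5 + G) (y(G) = 4*((-5 + G)*(G + G)) = 4*((-5 + G)*(2*G)) = 4*(2*G*(-5 + G)) = 8*G*(-5 + G))
S = 192 (S = 8*(5 - 1*(-3))*(-5 + (5 - 1*(-3))) = 8*(5 + 3)*(-5 + (5 + 3)) = 8*8*(-5 + 8) = 8*8*3 = 192)
D(v, P) = √(P² + v²)
-40*(D(6, S) + 20) = -40*(√(192² + 6²) + 20) = -40*(√(36864 + 36) + 20) = -40*(√36900 + 20) = -40*(30*√41 + 20) = -40*(20 + 30*√41) = -800 - 1200*√41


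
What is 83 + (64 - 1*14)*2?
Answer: 183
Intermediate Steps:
83 + (64 - 1*14)*2 = 83 + (64 - 14)*2 = 83 + 50*2 = 83 + 100 = 183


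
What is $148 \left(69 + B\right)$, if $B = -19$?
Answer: $7400$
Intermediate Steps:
$148 \left(69 + B\right) = 148 \left(69 - 19\right) = 148 \cdot 50 = 7400$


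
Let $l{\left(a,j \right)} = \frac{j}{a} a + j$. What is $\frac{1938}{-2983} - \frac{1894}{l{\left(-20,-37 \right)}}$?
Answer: $\frac{144905}{5809} \approx 24.945$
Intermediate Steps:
$l{\left(a,j \right)} = 2 j$ ($l{\left(a,j \right)} = j + j = 2 j$)
$\frac{1938}{-2983} - \frac{1894}{l{\left(-20,-37 \right)}} = \frac{1938}{-2983} - \frac{1894}{2 \left(-37\right)} = 1938 \left(- \frac{1}{2983}\right) - \frac{1894}{-74} = - \frac{102}{157} - - \frac{947}{37} = - \frac{102}{157} + \frac{947}{37} = \frac{144905}{5809}$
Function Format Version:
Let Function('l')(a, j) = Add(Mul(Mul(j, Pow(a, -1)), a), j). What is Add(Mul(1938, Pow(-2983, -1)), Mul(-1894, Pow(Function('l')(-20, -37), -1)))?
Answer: Rational(144905, 5809) ≈ 24.945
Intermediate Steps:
Function('l')(a, j) = Mul(2, j) (Function('l')(a, j) = Add(j, j) = Mul(2, j))
Add(Mul(1938, Pow(-2983, -1)), Mul(-1894, Pow(Function('l')(-20, -37), -1))) = Add(Mul(1938, Pow(-2983, -1)), Mul(-1894, Pow(Mul(2, -37), -1))) = Add(Mul(1938, Rational(-1, 2983)), Mul(-1894, Pow(-74, -1))) = Add(Rational(-102, 157), Mul(-1894, Rational(-1, 74))) = Add(Rational(-102, 157), Rational(947, 37)) = Rational(144905, 5809)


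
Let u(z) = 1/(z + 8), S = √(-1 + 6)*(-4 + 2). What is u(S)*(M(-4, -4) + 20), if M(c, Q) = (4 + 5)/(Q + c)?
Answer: 151/44 + 151*√5/176 ≈ 5.3503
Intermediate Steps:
M(c, Q) = 9/(Q + c)
S = -2*√5 (S = √5*(-2) = -2*√5 ≈ -4.4721)
u(z) = 1/(8 + z)
u(S)*(M(-4, -4) + 20) = (9/(-4 - 4) + 20)/(8 - 2*√5) = (9/(-8) + 20)/(8 - 2*√5) = (9*(-⅛) + 20)/(8 - 2*√5) = (-9/8 + 20)/(8 - 2*√5) = (151/8)/(8 - 2*√5) = 151/(8*(8 - 2*√5))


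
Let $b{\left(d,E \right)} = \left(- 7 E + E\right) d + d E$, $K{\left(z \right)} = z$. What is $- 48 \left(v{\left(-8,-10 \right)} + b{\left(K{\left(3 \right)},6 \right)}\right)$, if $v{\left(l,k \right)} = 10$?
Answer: $3840$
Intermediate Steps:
$b{\left(d,E \right)} = - 5 E d$ ($b{\left(d,E \right)} = - 6 E d + E d = - 5 E d$)
$- 48 \left(v{\left(-8,-10 \right)} + b{\left(K{\left(3 \right)},6 \right)}\right) = - 48 \left(10 - 30 \cdot 3\right) = - 48 \left(10 - 90\right) = \left(-48\right) \left(-80\right) = 3840$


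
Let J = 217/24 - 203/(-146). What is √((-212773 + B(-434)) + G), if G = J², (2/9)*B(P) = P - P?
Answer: I*√652773525863/1752 ≈ 461.16*I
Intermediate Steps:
B(P) = 0 (B(P) = 9*(P - P)/2 = (9/2)*0 = 0)
J = 18277/1752 (J = 217*(1/24) - 203*(-1/146) = 217/24 + 203/146 = 18277/1752 ≈ 10.432)
G = 334048729/3069504 (G = (18277/1752)² = 334048729/3069504 ≈ 108.83)
√((-212773 + B(-434)) + G) = √((-212773 + 0) + 334048729/3069504) = √(-212773 + 334048729/3069504) = √(-652773525863/3069504) = I*√652773525863/1752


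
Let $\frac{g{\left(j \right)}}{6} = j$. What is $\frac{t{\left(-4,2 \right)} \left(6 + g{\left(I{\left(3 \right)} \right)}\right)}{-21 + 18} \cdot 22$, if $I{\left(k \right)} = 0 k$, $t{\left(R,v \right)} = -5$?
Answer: $220$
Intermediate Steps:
$I{\left(k \right)} = 0$
$g{\left(j \right)} = 6 j$
$\frac{t{\left(-4,2 \right)} \left(6 + g{\left(I{\left(3 \right)} \right)}\right)}{-21 + 18} \cdot 22 = \frac{\left(-5\right) \left(6 + 6 \cdot 0\right)}{-21 + 18} \cdot 22 = \frac{\left(-5\right) \left(6 + 0\right)}{-3} \cdot 22 = - \frac{\left(-5\right) 6}{3} \cdot 22 = \left(- \frac{1}{3}\right) \left(-30\right) 22 = 10 \cdot 22 = 220$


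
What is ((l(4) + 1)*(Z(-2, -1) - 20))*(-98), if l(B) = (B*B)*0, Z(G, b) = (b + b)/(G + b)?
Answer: 5684/3 ≈ 1894.7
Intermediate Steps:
Z(G, b) = 2*b/(G + b) (Z(G, b) = (2*b)/(G + b) = 2*b/(G + b))
l(B) = 0 (l(B) = B**2*0 = 0)
((l(4) + 1)*(Z(-2, -1) - 20))*(-98) = ((0 + 1)*(2*(-1)/(-2 - 1) - 20))*(-98) = (1*(2*(-1)/(-3) - 20))*(-98) = (1*(2*(-1)*(-1/3) - 20))*(-98) = (1*(2/3 - 20))*(-98) = (1*(-58/3))*(-98) = -58/3*(-98) = 5684/3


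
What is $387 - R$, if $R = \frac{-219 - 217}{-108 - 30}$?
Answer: $\frac{26485}{69} \approx 383.84$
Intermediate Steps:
$R = \frac{218}{69}$ ($R = - \frac{436}{-138} = \left(-436\right) \left(- \frac{1}{138}\right) = \frac{218}{69} \approx 3.1594$)
$387 - R = 387 - \frac{218}{69} = \frac{26485}{69}$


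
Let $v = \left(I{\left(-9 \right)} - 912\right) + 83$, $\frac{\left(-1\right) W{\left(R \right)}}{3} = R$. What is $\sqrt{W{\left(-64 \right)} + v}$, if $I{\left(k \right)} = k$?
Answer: $i \sqrt{646} \approx 25.417 i$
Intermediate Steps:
$W{\left(R \right)} = - 3 R$
$v = -838$ ($v = \left(-9 - 912\right) + 83 = -921 + 83 = -838$)
$\sqrt{W{\left(-64 \right)} + v} = \sqrt{\left(-3\right) \left(-64\right) - 838} = \sqrt{192 - 838} = \sqrt{-646} = i \sqrt{646}$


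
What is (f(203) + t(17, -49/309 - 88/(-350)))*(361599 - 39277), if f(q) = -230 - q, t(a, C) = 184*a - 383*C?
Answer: 6621832989772/7725 ≈ 8.5720e+8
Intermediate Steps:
t(a, C) = -383*C + 184*a
(f(203) + t(17, -49/309 - 88/(-350)))*(361599 - 39277) = ((-230 - 1*203) + (-383*(-49/309 - 88/(-350)) + 184*17))*(361599 - 39277) = ((-230 - 203) + (-383*(-49*1/309 - 88*(-1/350)) + 3128))*322322 = (-433 + (-383*(-49/309 + 44/175) + 3128))*322322 = (-433 + (-383*5021/54075 + 3128))*322322 = (-433 + (-1923043/54075 + 3128))*322322 = (-433 + 167223557/54075)*322322 = (143809082/54075)*322322 = 6621832989772/7725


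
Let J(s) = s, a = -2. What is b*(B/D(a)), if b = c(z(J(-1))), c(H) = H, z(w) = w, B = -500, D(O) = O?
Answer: -250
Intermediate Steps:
b = -1
b*(B/D(a)) = -(-500)/(-2) = -(-500)*(-1)/2 = -1*250 = -250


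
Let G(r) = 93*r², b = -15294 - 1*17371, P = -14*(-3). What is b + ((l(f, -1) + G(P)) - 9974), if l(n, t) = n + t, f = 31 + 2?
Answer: 121445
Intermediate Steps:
f = 33
P = 42
b = -32665 (b = -15294 - 17371 = -32665)
b + ((l(f, -1) + G(P)) - 9974) = -32665 + (((33 - 1) + 93*42²) - 9974) = -32665 + ((32 + 93*1764) - 9974) = -32665 + ((32 + 164052) - 9974) = -32665 + (164084 - 9974) = -32665 + 154110 = 121445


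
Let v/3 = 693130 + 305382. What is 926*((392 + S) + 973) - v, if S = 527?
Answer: -1243544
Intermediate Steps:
v = 2995536 (v = 3*(693130 + 305382) = 3*998512 = 2995536)
926*((392 + S) + 973) - v = 926*((392 + 527) + 973) - 1*2995536 = 926*(919 + 973) - 2995536 = 926*1892 - 2995536 = 1751992 - 2995536 = -1243544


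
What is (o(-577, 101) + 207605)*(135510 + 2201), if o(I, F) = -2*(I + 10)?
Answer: 28745656429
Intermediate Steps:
o(I, F) = -20 - 2*I (o(I, F) = -2*(10 + I) = -20 - 2*I)
(o(-577, 101) + 207605)*(135510 + 2201) = ((-20 - 2*(-577)) + 207605)*(135510 + 2201) = ((-20 + 1154) + 207605)*137711 = (1134 + 207605)*137711 = 208739*137711 = 28745656429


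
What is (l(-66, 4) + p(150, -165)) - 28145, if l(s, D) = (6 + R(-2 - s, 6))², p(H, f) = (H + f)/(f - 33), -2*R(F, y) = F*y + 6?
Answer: 500021/66 ≈ 7576.1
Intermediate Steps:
R(F, y) = -3 - F*y/2 (R(F, y) = -(F*y + 6)/2 = -(6 + F*y)/2 = -3 - F*y/2)
p(H, f) = (H + f)/(-33 + f)
l(s, D) = (9 + 3*s)² (l(s, D) = (6 + (-3 - ½*(-2 - s)*6))² = (6 + (-3 + (6 + 3*s)))² = (6 + (3 + 3*s))² = (9 + 3*s)²)
(l(-66, 4) + p(150, -165)) - 28145 = (9*(3 - 66)² + (150 - 165)/(-33 - 165)) - 28145 = (9*(-63)² - 15/(-198)) - 28145 = (9*3969 - 1/198*(-15)) - 28145 = (35721 + 5/66) - 28145 = 2357591/66 - 28145 = 500021/66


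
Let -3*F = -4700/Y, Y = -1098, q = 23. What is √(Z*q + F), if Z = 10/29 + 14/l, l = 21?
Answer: √5535338982/15921 ≈ 4.6731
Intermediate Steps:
Z = 88/87 (Z = 10/29 + 14/21 = 10*(1/29) + 14*(1/21) = 10/29 + ⅔ = 88/87 ≈ 1.0115)
F = -2350/1647 (F = -(-4700)/(3*(-1098)) = -(-4700)*(-1)/(3*1098) = -⅓*2350/549 = -2350/1647 ≈ -1.4268)
√(Z*q + F) = √((88/87)*23 - 2350/1647) = √(2024/87 - 2350/1647) = √(1043026/47763) = √5535338982/15921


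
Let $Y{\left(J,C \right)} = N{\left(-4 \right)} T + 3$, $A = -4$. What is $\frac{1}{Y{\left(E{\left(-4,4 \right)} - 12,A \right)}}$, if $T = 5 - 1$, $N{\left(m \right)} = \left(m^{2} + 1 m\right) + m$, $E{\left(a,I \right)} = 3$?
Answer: $\frac{1}{35} \approx 0.028571$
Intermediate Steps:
$N{\left(m \right)} = m^{2} + 2 m$ ($N{\left(m \right)} = \left(m^{2} + m\right) + m = \left(m + m^{2}\right) + m = m^{2} + 2 m$)
$T = 4$
$Y{\left(J,C \right)} = 35$ ($Y{\left(J,C \right)} = - 4 \left(2 - 4\right) 4 + 3 = \left(-4\right) \left(-2\right) 4 + 3 = 8 \cdot 4 + 3 = 32 + 3 = 35$)
$\frac{1}{Y{\left(E{\left(-4,4 \right)} - 12,A \right)}} = \frac{1}{35}$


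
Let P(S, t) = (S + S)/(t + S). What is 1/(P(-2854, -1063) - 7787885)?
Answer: -3917/30505139837 ≈ -1.2840e-7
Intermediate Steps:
P(S, t) = 2*S/(S + t) (P(S, t) = (2*S)/(S + t) = 2*S/(S + t))
1/(P(-2854, -1063) - 7787885) = 1/(2*(-2854)/(-2854 - 1063) - 7787885) = 1/(2*(-2854)/(-3917) - 7787885) = 1/(2*(-2854)*(-1/3917) - 7787885) = 1/(5708/3917 - 7787885) = 1/(-30505139837/3917) = -3917/30505139837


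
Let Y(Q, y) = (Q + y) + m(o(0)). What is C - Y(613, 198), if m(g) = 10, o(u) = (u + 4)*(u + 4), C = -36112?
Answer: -36933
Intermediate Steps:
o(u) = (4 + u)**2 (o(u) = (4 + u)*(4 + u) = (4 + u)**2)
Y(Q, y) = 10 + Q + y (Y(Q, y) = (Q + y) + 10 = 10 + Q + y)
C - Y(613, 198) = -36112 - (10 + 613 + 198) = -36112 - 1*821 = -36112 - 821 = -36933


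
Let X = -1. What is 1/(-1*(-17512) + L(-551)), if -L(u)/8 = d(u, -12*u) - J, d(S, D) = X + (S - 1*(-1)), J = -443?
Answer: 1/18376 ≈ 5.4419e-5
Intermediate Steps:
d(S, D) = S (d(S, D) = -1 + (S - 1*(-1)) = -1 + (S + 1) = -1 + (1 + S) = S)
L(u) = -3544 - 8*u (L(u) = -8*(u - 1*(-443)) = -8*(u + 443) = -8*(443 + u) = -3544 - 8*u)
1/(-1*(-17512) + L(-551)) = 1/(-1*(-17512) + (-3544 - 8*(-551))) = 1/(17512 + (-3544 + 4408)) = 1/(17512 + 864) = 1/18376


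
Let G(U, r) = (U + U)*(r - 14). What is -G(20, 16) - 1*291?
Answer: -371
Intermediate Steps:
G(U, r) = 2*U*(-14 + r) (G(U, r) = (2*U)*(-14 + r) = 2*U*(-14 + r))
-G(20, 16) - 1*291 = -2*20*(-14 + 16) - 1*291 = -2*20*2 - 291 = -1*80 - 291 = -80 - 291 = -371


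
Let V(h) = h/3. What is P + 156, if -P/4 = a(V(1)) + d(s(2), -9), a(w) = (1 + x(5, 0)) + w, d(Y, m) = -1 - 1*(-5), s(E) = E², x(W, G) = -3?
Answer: 440/3 ≈ 146.67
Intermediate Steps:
V(h) = h/3 (V(h) = h*(⅓) = h/3)
d(Y, m) = 4 (d(Y, m) = -1 + 5 = 4)
a(w) = -2 + w (a(w) = (1 - 3) + w = -2 + w)
P = -28/3 (P = -4*((-2 + (⅓)*1) + 4) = -4*((-2 + ⅓) + 4) = -4*(-5/3 + 4) = -4*7/3 = -28/3 ≈ -9.3333)
P + 156 = -28/3 + 156 = 440/3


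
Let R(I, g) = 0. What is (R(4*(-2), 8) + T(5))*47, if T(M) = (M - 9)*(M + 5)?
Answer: -1880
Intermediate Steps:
T(M) = (-9 + M)*(5 + M)
(R(4*(-2), 8) + T(5))*47 = (0 + (-45 + 5² - 4*5))*47 = (0 + (-45 + 25 - 20))*47 = (0 - 40)*47 = -40*47 = -1880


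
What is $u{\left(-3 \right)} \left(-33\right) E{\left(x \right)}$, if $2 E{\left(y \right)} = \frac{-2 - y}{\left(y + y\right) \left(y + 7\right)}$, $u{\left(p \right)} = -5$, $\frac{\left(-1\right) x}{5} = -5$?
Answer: $- \frac{891}{640} \approx -1.3922$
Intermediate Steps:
$x = 25$ ($x = \left(-5\right) \left(-5\right) = 25$)
$E{\left(y \right)} = \frac{-2 - y}{4 y \left(7 + y\right)}$ ($E{\left(y \right)} = \frac{\left(-2 - y\right) \frac{1}{\left(y + y\right) \left(y + 7\right)}}{2} = \frac{\left(-2 - y\right) \frac{1}{2 y \left(7 + y\right)}}{2} = \frac{\frac{1}{2} \frac{1}{y} \frac{1}{7 + y} \left(-2 - y\right)}{2} = \frac{-2 - y}{4 y \left(7 + y\right)}$)
$u{\left(-3 \right)} \left(-33\right) E{\left(x \right)} = \left(-5\right) \left(-33\right) \frac{-2 - 25}{4 \cdot 25 \left(7 + 25\right)} = 165 \cdot \frac{1}{4} \cdot \frac{1}{25} \cdot \frac{1}{32} \left(-2 - 25\right) = 165 \cdot \frac{1}{4} \cdot \frac{1}{25} \cdot \frac{1}{32} \left(-27\right) = 165 \left(- \frac{27}{3200}\right) = - \frac{891}{640}$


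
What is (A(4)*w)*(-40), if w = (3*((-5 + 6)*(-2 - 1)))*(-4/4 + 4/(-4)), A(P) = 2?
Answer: -1440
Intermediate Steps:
w = 18 (w = (3*(1*(-3)))*(-4*¼ + 4*(-¼)) = (3*(-3))*(-1 - 1) = -9*(-2) = 18)
(A(4)*w)*(-40) = (2*18)*(-40) = 36*(-40) = -1440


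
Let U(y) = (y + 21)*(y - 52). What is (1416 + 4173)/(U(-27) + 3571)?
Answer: 5589/4045 ≈ 1.3817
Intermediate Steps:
U(y) = (-52 + y)*(21 + y) (U(y) = (21 + y)*(-52 + y) = (-52 + y)*(21 + y))
(1416 + 4173)/(U(-27) + 3571) = (1416 + 4173)/((-1092 + (-27)² - 31*(-27)) + 3571) = 5589/((-1092 + 729 + 837) + 3571) = 5589/(474 + 3571) = 5589/4045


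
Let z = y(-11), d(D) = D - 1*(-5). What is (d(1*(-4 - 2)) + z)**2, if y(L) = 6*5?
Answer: 841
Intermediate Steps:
y(L) = 30
d(D) = 5 + D (d(D) = D + 5 = 5 + D)
z = 30
(d(1*(-4 - 2)) + z)**2 = ((5 + 1*(-4 - 2)) + 30)**2 = ((5 + 1*(-6)) + 30)**2 = ((5 - 6) + 30)**2 = (-1 + 30)**2 = 29**2 = 841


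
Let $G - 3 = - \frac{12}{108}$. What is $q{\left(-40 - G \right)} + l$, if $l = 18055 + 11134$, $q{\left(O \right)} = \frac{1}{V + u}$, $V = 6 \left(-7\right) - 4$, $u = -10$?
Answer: $\frac{1634583}{56} \approx 29189.0$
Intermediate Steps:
$G = \frac{26}{9}$ ($G = 3 - \frac{12}{108} = 3 - \frac{1}{9} = \frac{26}{9} \approx 2.8889$)
$V = -46$ ($V = -42 - 4 = -46$)
$q{\left(O \right)} = - \frac{1}{56}$ ($q{\left(O \right)} = \frac{1}{-46 - 10} = \frac{1}{-56} = - \frac{1}{56}$)
$l = 29189$
$q{\left(-40 - G \right)} + l = - \frac{1}{56} + 29189 = \frac{1634583}{56}$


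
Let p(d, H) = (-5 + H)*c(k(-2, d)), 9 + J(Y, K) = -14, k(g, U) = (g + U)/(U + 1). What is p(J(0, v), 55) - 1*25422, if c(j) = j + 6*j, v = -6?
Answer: -275267/11 ≈ -25024.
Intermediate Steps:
k(g, U) = (U + g)/(1 + U)
c(j) = 7*j
J(Y, K) = -23 (J(Y, K) = -9 - 14 = -23)
p(d, H) = 7*(-5 + H)*(-2 + d)/(1 + d) (p(d, H) = (-5 + H)*(7*((d - 2)/(1 + d))) = (-5 + H)*(7*((-2 + d)/(1 + d))) = (-5 + H)*(7*(-2 + d)/(1 + d)) = 7*(-5 + H)*(-2 + d)/(1 + d))
p(J(0, v), 55) - 1*25422 = 7*(-5 + 55)*(-2 - 23)/(1 - 23) - 1*25422 = 7*50*(-25)/(-22) - 25422 = 7*(-1/22)*50*(-25) - 25422 = 4375/11 - 25422 = -275267/11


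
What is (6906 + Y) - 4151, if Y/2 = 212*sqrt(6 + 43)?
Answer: 5723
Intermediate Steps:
Y = 2968 (Y = 2*(212*sqrt(6 + 43)) = 2*(212*sqrt(49)) = 2*(212*7) = 2*1484 = 2968)
(6906 + Y) - 4151 = (6906 + 2968) - 4151 = 9874 - 4151 = 5723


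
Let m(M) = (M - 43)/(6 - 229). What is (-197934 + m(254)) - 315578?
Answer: -114513387/223 ≈ -5.1351e+5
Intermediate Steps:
m(M) = 43/223 - M/223 (m(M) = (-43 + M)/(-223) = (-43 + M)*(-1/223) = 43/223 - M/223)
(-197934 + m(254)) - 315578 = (-197934 + (43/223 - 1/223*254)) - 315578 = (-197934 + (43/223 - 254/223)) - 315578 = (-197934 - 211/223) - 315578 = -44139493/223 - 315578 = -114513387/223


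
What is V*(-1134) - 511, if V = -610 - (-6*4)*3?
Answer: 609581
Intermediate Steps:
V = -538 (V = -610 - (-24)*3 = -610 - 1*(-72) = -610 + 72 = -538)
V*(-1134) - 511 = -538*(-1134) - 511 = 610092 - 511 = 609581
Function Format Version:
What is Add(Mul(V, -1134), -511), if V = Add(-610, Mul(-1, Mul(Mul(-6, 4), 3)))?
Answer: 609581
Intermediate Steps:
V = -538 (V = Add(-610, Mul(-1, Mul(-24, 3))) = Add(-610, Mul(-1, -72)) = Add(-610, 72) = -538)
Add(Mul(V, -1134), -511) = Add(Mul(-538, -1134), -511) = Add(610092, -511) = 609581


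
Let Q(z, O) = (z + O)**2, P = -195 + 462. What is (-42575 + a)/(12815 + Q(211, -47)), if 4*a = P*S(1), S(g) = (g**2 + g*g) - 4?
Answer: -85417/79422 ≈ -1.0755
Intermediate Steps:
P = 267
S(g) = -4 + 2*g**2 (S(g) = (g**2 + g**2) - 4 = 2*g**2 - 4 = -4 + 2*g**2)
Q(z, O) = (O + z)**2
a = -267/2 (a = (267*(-4 + 2*1**2))/4 = (267*(-4 + 2*1))/4 = (267*(-4 + 2))/4 = (267*(-2))/4 = (1/4)*(-534) = -267/2 ≈ -133.50)
(-42575 + a)/(12815 + Q(211, -47)) = (-42575 - 267/2)/(12815 + (-47 + 211)**2) = -85417/(2*(12815 + 164**2)) = -85417/(2*(12815 + 26896)) = -85417/2/39711 = -85417/2*1/39711 = -85417/79422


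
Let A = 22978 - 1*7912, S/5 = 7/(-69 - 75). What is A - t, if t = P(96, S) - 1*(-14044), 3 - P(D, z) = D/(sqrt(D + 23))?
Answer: 1019 + 96*sqrt(119)/119 ≈ 1027.8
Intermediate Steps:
S = -35/144 (S = 5*(7/(-69 - 75)) = 5*(7/(-144)) = 5*(7*(-1/144)) = 5*(-7/144) = -35/144 ≈ -0.24306)
A = 15066 (A = 22978 - 7912 = 15066)
P(D, z) = 3 - D/sqrt(23 + D) (P(D, z) = 3 - D/(sqrt(D + 23)) = 3 - D/(sqrt(23 + D)) = 3 - D/sqrt(23 + D))
t = 14047 - 96*sqrt(119)/119 (t = (3 - 1*96/sqrt(23 + 96)) - 1*(-14044) = (3 - 1*96/sqrt(119)) + 14044 = (3 - 1*96*sqrt(119)/119) + 14044 = (3 - 96*sqrt(119)/119) + 14044 = 14047 - 96*sqrt(119)/119 ≈ 14038.)
A - t = 15066 - (14047 - 96*sqrt(119)/119) = 15066 + (-14047 + 96*sqrt(119)/119) = 1019 + 96*sqrt(119)/119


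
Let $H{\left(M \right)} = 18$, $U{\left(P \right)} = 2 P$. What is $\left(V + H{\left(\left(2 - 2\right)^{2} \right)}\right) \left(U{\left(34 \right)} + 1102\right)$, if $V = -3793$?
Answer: $-4416750$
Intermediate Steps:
$\left(V + H{\left(\left(2 - 2\right)^{2} \right)}\right) \left(U{\left(34 \right)} + 1102\right) = \left(-3793 + 18\right) \left(2 \cdot 34 + 1102\right) = - 3775 \left(68 + 1102\right) = \left(-3775\right) 1170 = -4416750$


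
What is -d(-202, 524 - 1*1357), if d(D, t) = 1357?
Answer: -1357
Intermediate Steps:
-d(-202, 524 - 1*1357) = -1*1357 = -1357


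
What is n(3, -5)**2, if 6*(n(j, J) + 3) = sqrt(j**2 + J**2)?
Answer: 179/18 - sqrt(34) ≈ 4.1135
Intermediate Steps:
n(j, J) = -3 + sqrt(J**2 + j**2)/6 (n(j, J) = -3 + sqrt(j**2 + J**2)/6 = -3 + sqrt(J**2 + j**2)/6)
n(3, -5)**2 = (-3 + sqrt((-5)**2 + 3**2)/6)**2 = (-3 + sqrt(25 + 9)/6)**2 = (-3 + sqrt(34)/6)**2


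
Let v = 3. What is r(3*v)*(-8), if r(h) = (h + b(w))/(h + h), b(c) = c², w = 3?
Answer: -8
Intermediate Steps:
r(h) = (9 + h)/(2*h) (r(h) = (h + 3²)/(h + h) = (h + 9)/((2*h)) = (9 + h)*(1/(2*h)) = (9 + h)/(2*h))
r(3*v)*(-8) = ((9 + 3*3)/(2*((3*3))))*(-8) = ((½)*(9 + 9)/9)*(-8) = ((½)*(⅑)*18)*(-8) = 1*(-8) = -8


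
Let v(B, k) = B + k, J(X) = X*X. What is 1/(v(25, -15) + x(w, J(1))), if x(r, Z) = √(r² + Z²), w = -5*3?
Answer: -5/63 + √226/126 ≈ 0.039947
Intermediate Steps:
J(X) = X²
w = -15
x(r, Z) = √(Z² + r²)
1/(v(25, -15) + x(w, J(1))) = 1/((25 - 15) + √((1²)² + (-15)²)) = 1/(10 + √(1² + 225)) = 1/(10 + √(1 + 225)) = 1/(10 + √226)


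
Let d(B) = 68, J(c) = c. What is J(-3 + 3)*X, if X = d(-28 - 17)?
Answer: 0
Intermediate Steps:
X = 68
J(-3 + 3)*X = (-3 + 3)*68 = 0*68 = 0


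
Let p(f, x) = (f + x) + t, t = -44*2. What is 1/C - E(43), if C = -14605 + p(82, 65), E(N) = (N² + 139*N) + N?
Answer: -114462475/14546 ≈ -7869.0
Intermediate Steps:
t = -88
p(f, x) = -88 + f + x (p(f, x) = (f + x) - 88 = -88 + f + x)
E(N) = N² + 140*N
C = -14546 (C = -14605 + (-88 + 82 + 65) = -14605 + 59 = -14546)
1/C - E(43) = 1/(-14546) - 43*(140 + 43) = -1/14546 - 43*183 = -1/14546 - 1*7869 = -1/14546 - 7869 = -114462475/14546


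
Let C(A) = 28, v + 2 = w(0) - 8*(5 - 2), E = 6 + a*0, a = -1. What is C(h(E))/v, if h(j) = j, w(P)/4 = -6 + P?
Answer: -14/25 ≈ -0.56000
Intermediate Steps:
w(P) = -24 + 4*P (w(P) = 4*(-6 + P) = -24 + 4*P)
E = 6 (E = 6 - 1*0 = 6 + 0 = 6)
v = -50 (v = -2 + ((-24 + 4*0) - 8*(5 - 2)) = -2 + ((-24 + 0) - 8*3) = -2 + (-24 - 24) = -2 - 48 = -50)
C(h(E))/v = 28/(-50) = 28*(-1/50) = -14/25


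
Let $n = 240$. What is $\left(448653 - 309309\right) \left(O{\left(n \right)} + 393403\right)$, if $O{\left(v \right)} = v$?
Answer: $54851790192$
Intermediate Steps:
$\left(448653 - 309309\right) \left(O{\left(n \right)} + 393403\right) = \left(448653 - 309309\right) \left(240 + 393403\right) = 139344 \cdot 393643 = 54851790192$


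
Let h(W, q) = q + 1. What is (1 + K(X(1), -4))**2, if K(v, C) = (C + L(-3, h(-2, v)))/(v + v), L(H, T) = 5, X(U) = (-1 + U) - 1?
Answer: 1/4 ≈ 0.25000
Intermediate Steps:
h(W, q) = 1 + q
X(U) = -2 + U
K(v, C) = (5 + C)/(2*v) (K(v, C) = (C + 5)/(v + v) = (5 + C)/((2*v)) = (5 + C)*(1/(2*v)) = (5 + C)/(2*v))
(1 + K(X(1), -4))**2 = (1 + (5 - 4)/(2*(-2 + 1)))**2 = (1 + (1/2)*1/(-1))**2 = (1 + (1/2)*(-1)*1)**2 = (1 - 1/2)**2 = (1/2)**2 = 1/4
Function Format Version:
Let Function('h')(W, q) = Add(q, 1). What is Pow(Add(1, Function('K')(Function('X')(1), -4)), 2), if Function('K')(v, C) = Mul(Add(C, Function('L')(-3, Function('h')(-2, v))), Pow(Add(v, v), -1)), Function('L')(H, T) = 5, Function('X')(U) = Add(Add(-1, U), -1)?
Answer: Rational(1, 4) ≈ 0.25000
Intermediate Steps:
Function('h')(W, q) = Add(1, q)
Function('X')(U) = Add(-2, U)
Function('K')(v, C) = Mul(Rational(1, 2), Pow(v, -1), Add(5, C)) (Function('K')(v, C) = Mul(Add(C, 5), Pow(Add(v, v), -1)) = Mul(Add(5, C), Pow(Mul(2, v), -1)) = Mul(Add(5, C), Mul(Rational(1, 2), Pow(v, -1))) = Mul(Rational(1, 2), Pow(v, -1), Add(5, C)))
Pow(Add(1, Function('K')(Function('X')(1), -4)), 2) = Pow(Add(1, Mul(Rational(1, 2), Pow(Add(-2, 1), -1), Add(5, -4))), 2) = Pow(Add(1, Mul(Rational(1, 2), Pow(-1, -1), 1)), 2) = Pow(Add(1, Mul(Rational(1, 2), -1, 1)), 2) = Pow(Add(1, Rational(-1, 2)), 2) = Pow(Rational(1, 2), 2) = Rational(1, 4)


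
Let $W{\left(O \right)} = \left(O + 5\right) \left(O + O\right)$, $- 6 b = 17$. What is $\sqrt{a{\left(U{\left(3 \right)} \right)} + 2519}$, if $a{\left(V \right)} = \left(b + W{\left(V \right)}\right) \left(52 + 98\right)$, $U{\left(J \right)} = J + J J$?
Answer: $\sqrt{63294} \approx 251.58$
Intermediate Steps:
$b = - \frac{17}{6}$ ($b = \left(- \frac{1}{6}\right) 17 = - \frac{17}{6} \approx -2.8333$)
$U{\left(J \right)} = J + J^{2}$
$W{\left(O \right)} = 2 O \left(5 + O\right)$ ($W{\left(O \right)} = \left(5 + O\right) 2 O = 2 O \left(5 + O\right)$)
$a{\left(V \right)} = -425 + 300 V \left(5 + V\right)$ ($a{\left(V \right)} = \left(- \frac{17}{6} + 2 V \left(5 + V\right)\right) \left(52 + 98\right) = \left(- \frac{17}{6} + 2 V \left(5 + V\right)\right) 150 = -425 + 300 V \left(5 + V\right)$)
$\sqrt{a{\left(U{\left(3 \right)} \right)} + 2519} = \sqrt{\left(-425 + 300 \cdot 3 \left(1 + 3\right) \left(5 + 3 \left(1 + 3\right)\right)\right) + 2519} = \sqrt{\left(-425 + 300 \cdot 3 \cdot 4 \left(5 + 3 \cdot 4\right)\right) + 2519} = \sqrt{\left(-425 + 300 \cdot 12 \left(5 + 12\right)\right) + 2519} = \sqrt{\left(-425 + 300 \cdot 12 \cdot 17\right) + 2519} = \sqrt{\left(-425 + 61200\right) + 2519} = \sqrt{60775 + 2519} = \sqrt{63294}$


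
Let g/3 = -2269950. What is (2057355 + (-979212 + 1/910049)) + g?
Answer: -5216134223642/910049 ≈ -5.7317e+6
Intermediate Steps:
g = -6809850 (g = 3*(-2269950) = -6809850)
(2057355 + (-979212 + 1/910049)) + g = (2057355 + (-979212 + 1/910049)) - 6809850 = (2057355 - 891130901387/910049) - 6809850 = 981162959008/910049 - 6809850 = -5216134223642/910049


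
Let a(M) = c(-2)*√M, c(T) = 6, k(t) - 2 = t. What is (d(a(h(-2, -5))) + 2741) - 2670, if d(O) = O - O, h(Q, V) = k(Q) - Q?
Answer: 71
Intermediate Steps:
k(t) = 2 + t
h(Q, V) = 2 (h(Q, V) = (2 + Q) - Q = 2)
a(M) = 6*√M
d(O) = 0
(d(a(h(-2, -5))) + 2741) - 2670 = (0 + 2741) - 2670 = 2741 - 2670 = 71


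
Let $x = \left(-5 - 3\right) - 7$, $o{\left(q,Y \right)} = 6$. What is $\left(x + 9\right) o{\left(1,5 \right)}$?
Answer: $-36$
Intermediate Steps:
$x = -15$ ($x = -8 - 7 = -15$)
$\left(x + 9\right) o{\left(1,5 \right)} = \left(-15 + 9\right) 6 = \left(-6\right) 6 = -36$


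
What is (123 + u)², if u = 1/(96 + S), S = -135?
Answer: 23001616/1521 ≈ 15123.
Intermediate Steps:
u = -1/39 (u = 1/(96 - 135) = 1/(-39) = -1/39 ≈ -0.025641)
(123 + u)² = (123 - 1/39)² = (4796/39)² = 23001616/1521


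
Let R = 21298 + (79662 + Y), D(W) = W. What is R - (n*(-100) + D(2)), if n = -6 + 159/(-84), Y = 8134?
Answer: 758119/7 ≈ 1.0830e+5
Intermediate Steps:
n = -221/28 (n = -6 + 159*(-1/84) = -6 - 53/28 = -221/28 ≈ -7.8929)
R = 109094 (R = 21298 + (79662 + 8134) = 21298 + 87796 = 109094)
R - (n*(-100) + D(2)) = 109094 - (-221/28*(-100) + 2) = 109094 - (5525/7 + 2) = 109094 - 1*5539/7 = 109094 - 5539/7 = 758119/7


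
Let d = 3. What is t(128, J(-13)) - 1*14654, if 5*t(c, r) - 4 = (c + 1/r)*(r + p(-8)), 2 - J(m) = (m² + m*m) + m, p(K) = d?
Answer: -36894678/1615 ≈ -22845.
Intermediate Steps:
p(K) = 3
J(m) = 2 - m - 2*m² (J(m) = 2 - ((m² + m*m) + m) = 2 - ((m² + m²) + m) = 2 - (2*m² + m) = 2 - (m + 2*m²) = 2 + (-m - 2*m²) = 2 - m - 2*m²)
t(c, r) = ⅘ + (3 + r)*(c + 1/r)/5 (t(c, r) = ⅘ + ((c + 1/r)*(r + 3))/5 = ⅘ + ((c + 1/r)*(3 + r))/5 = ⅘ + ((3 + r)*(c + 1/r))/5 = ⅘ + (3 + r)*(c + 1/r)/5)
t(128, J(-13)) - 1*14654 = (3 + (2 - 1*(-13) - 2*(-13)²)*(5 + 3*128 + 128*(2 - 1*(-13) - 2*(-13)²)))/(5*(2 - 1*(-13) - 2*(-13)²)) - 1*14654 = (3 + (2 + 13 - 2*169)*(5 + 384 + 128*(2 + 13 - 2*169)))/(5*(2 + 13 - 2*169)) - 14654 = (3 + (2 + 13 - 338)*(5 + 384 + 128*(2 + 13 - 338)))/(5*(2 + 13 - 338)) - 14654 = (⅕)*(3 - 323*(5 + 384 + 128*(-323)))/(-323) - 14654 = (⅕)*(-1/323)*(3 - 323*(5 + 384 - 41344)) - 14654 = (⅕)*(-1/323)*(3 - 323*(-40955)) - 14654 = (⅕)*(-1/323)*(3 + 13228465) - 14654 = (⅕)*(-1/323)*13228468 - 14654 = -13228468/1615 - 14654 = -36894678/1615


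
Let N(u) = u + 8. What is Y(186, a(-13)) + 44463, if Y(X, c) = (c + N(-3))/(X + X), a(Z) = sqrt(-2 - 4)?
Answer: 16540241/372 + I*sqrt(6)/372 ≈ 44463.0 + 0.0065847*I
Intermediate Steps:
a(Z) = I*sqrt(6) (a(Z) = sqrt(-6) = I*sqrt(6))
N(u) = 8 + u
Y(X, c) = (5 + c)/(2*X) (Y(X, c) = (c + (8 - 3))/(X + X) = (c + 5)/((2*X)) = (5 + c)*(1/(2*X)) = (5 + c)/(2*X))
Y(186, a(-13)) + 44463 = (1/2)*(5 + I*sqrt(6))/186 + 44463 = (1/2)*(1/186)*(5 + I*sqrt(6)) + 44463 = (5/372 + I*sqrt(6)/372) + 44463 = 16540241/372 + I*sqrt(6)/372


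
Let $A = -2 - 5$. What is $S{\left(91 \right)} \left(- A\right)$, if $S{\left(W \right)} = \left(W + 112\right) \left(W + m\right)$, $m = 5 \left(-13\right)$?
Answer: $36946$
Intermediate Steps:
$A = -7$ ($A = -2 - 5 = -7$)
$m = -65$
$S{\left(W \right)} = \left(-65 + W\right) \left(112 + W\right)$ ($S{\left(W \right)} = \left(W + 112\right) \left(W - 65\right) = \left(112 + W\right) \left(-65 + W\right) = \left(-65 + W\right) \left(112 + W\right)$)
$S{\left(91 \right)} \left(- A\right) = \left(-7280 + 91^{2} + 47 \cdot 91\right) \left(\left(-1\right) \left(-7\right)\right) = \left(-7280 + 8281 + 4277\right) 7 = 5278 \cdot 7 = 36946$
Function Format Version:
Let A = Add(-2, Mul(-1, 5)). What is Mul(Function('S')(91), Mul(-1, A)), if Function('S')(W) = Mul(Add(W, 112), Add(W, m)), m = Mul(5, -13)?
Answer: 36946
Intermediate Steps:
A = -7 (A = Add(-2, -5) = -7)
m = -65
Function('S')(W) = Mul(Add(-65, W), Add(112, W)) (Function('S')(W) = Mul(Add(W, 112), Add(W, -65)) = Mul(Add(112, W), Add(-65, W)) = Mul(Add(-65, W), Add(112, W)))
Mul(Function('S')(91), Mul(-1, A)) = Mul(Add(-7280, Pow(91, 2), Mul(47, 91)), Mul(-1, -7)) = Mul(Add(-7280, 8281, 4277), 7) = Mul(5278, 7) = 36946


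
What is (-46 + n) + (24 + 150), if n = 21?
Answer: 149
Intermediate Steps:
(-46 + n) + (24 + 150) = (-46 + 21) + (24 + 150) = -25 + 174 = 149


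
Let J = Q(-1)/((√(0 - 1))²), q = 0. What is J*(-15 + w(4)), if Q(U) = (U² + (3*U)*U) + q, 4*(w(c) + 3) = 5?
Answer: 67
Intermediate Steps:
w(c) = -7/4 (w(c) = -3 + (¼)*5 = -3 + 5/4 = -7/4)
Q(U) = 4*U² (Q(U) = (U² + (3*U)*U) + 0 = (U² + 3*U²) + 0 = 4*U² + 0 = 4*U²)
J = -4 (J = (4*(-1)²)/((√(0 - 1))²) = (4*1)/((√(-1))²) = 4/(I²) = 4/(-1) = 4*(-1) = -4)
J*(-15 + w(4)) = -4*(-15 - 7/4) = -4*(-67/4) = 67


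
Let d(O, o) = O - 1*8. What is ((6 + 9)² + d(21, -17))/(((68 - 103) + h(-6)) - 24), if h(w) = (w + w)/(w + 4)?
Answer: -238/53 ≈ -4.4906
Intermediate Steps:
h(w) = 2*w/(4 + w) (h(w) = (2*w)/(4 + w) = 2*w/(4 + w))
d(O, o) = -8 + O (d(O, o) = O - 8 = -8 + O)
((6 + 9)² + d(21, -17))/(((68 - 103) + h(-6)) - 24) = ((6 + 9)² + (-8 + 21))/(((68 - 103) + 2*(-6)/(4 - 6)) - 24) = (15² + 13)/((-35 + 2*(-6)/(-2)) - 24) = (225 + 13)/((-35 + 2*(-6)*(-½)) - 24) = 238/((-35 + 6) - 24) = 238/(-29 - 24) = 238/(-53) = 238*(-1/53) = -238/53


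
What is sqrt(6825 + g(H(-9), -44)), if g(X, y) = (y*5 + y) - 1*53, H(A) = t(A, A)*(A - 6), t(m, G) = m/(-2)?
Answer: 2*sqrt(1627) ≈ 80.672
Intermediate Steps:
t(m, G) = -m/2 (t(m, G) = m*(-1/2) = -m/2)
H(A) = -A*(-6 + A)/2 (H(A) = (-A/2)*(A - 6) = (-A/2)*(-6 + A) = -A*(-6 + A)/2)
g(X, y) = -53 + 6*y (g(X, y) = (5*y + y) - 53 = 6*y - 53 = -53 + 6*y)
sqrt(6825 + g(H(-9), -44)) = sqrt(6825 + (-53 + 6*(-44))) = sqrt(6825 + (-53 - 264)) = sqrt(6825 - 317) = sqrt(6508) = 2*sqrt(1627)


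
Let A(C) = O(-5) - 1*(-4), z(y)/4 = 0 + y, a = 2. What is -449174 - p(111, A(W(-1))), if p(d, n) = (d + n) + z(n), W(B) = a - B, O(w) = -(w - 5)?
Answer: -449355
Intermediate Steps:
z(y) = 4*y (z(y) = 4*(0 + y) = 4*y)
O(w) = 5 - w (O(w) = -(-5 + w) = 5 - w)
W(B) = 2 - B
A(C) = 14 (A(C) = (5 - 1*(-5)) - 1*(-4) = (5 + 5) + 4 = 10 + 4 = 14)
p(d, n) = d + 5*n (p(d, n) = (d + n) + 4*n = d + 5*n)
-449174 - p(111, A(W(-1))) = -449174 - (111 + 5*14) = -449174 - (111 + 70) = -449174 - 1*181 = -449174 - 181 = -449355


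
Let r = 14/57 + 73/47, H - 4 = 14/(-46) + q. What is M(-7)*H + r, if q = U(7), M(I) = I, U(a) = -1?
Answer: -1051849/61617 ≈ -17.071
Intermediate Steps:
q = -1
H = 62/23 (H = 4 + (14/(-46) - 1) = 4 + (14*(-1/46) - 1) = 4 + (-7/23 - 1) = 4 - 30/23 = 62/23 ≈ 2.6957)
r = 4819/2679 (r = 14*(1/57) + 73*(1/47) = 14/57 + 73/47 = 4819/2679 ≈ 1.7988)
M(-7)*H + r = -7*62/23 + 4819/2679 = -434/23 + 4819/2679 = -1051849/61617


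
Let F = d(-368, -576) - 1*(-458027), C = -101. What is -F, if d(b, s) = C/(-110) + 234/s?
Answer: -806128421/1760 ≈ -4.5803e+5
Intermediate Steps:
d(b, s) = 101/110 + 234/s (d(b, s) = -101/(-110) + 234/s = -101*(-1/110) + 234/s = 101/110 + 234/s)
F = 806128421/1760 (F = (101/110 + 234/(-576)) - 1*(-458027) = (101/110 + 234*(-1/576)) + 458027 = (101/110 - 13/32) + 458027 = 901/1760 + 458027 = 806128421/1760 ≈ 4.5803e+5)
-F = -1*806128421/1760 = -806128421/1760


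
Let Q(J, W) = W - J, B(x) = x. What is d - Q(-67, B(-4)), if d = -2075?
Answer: -2138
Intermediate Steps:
d - Q(-67, B(-4)) = -2075 - (-4 - 1*(-67)) = -2075 - (-4 + 67) = -2075 - 1*63 = -2075 - 63 = -2138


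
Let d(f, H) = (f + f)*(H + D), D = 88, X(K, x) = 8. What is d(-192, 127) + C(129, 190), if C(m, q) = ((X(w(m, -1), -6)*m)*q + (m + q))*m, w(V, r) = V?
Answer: 25252911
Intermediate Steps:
d(f, H) = 2*f*(88 + H) (d(f, H) = (f + f)*(H + 88) = (2*f)*(88 + H) = 2*f*(88 + H))
C(m, q) = m*(m + q + 8*m*q) (C(m, q) = ((8*m)*q + (m + q))*m = (8*m*q + (m + q))*m = (m + q + 8*m*q)*m = m*(m + q + 8*m*q))
d(-192, 127) + C(129, 190) = 2*(-192)*(88 + 127) + 129*(129 + 190 + 8*129*190) = 2*(-192)*215 + 129*(129 + 190 + 196080) = -82560 + 129*196399 = -82560 + 25335471 = 25252911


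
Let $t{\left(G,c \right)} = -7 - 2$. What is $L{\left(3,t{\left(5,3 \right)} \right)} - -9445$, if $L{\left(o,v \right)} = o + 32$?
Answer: $9480$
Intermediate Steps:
$t{\left(G,c \right)} = -9$ ($t{\left(G,c \right)} = -7 - 2 = -9$)
$L{\left(o,v \right)} = 32 + o$
$L{\left(3,t{\left(5,3 \right)} \right)} - -9445 = \left(32 + 3\right) - -9445 = 35 + 9445 = 9480$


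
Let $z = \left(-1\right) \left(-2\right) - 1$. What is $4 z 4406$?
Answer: $17624$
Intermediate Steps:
$z = 1$ ($z = 2 - 1 = 1$)
$4 z 4406 = 4 \cdot 1 \cdot 4406 = 4 \cdot 4406 = 17624$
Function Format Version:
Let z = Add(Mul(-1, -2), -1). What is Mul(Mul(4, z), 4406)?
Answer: 17624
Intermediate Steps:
z = 1 (z = Add(2, -1) = 1)
Mul(Mul(4, z), 4406) = Mul(Mul(4, 1), 4406) = Mul(4, 4406) = 17624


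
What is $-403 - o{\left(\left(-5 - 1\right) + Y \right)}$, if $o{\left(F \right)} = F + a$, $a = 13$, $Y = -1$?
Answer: $-409$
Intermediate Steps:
$o{\left(F \right)} = 13 + F$ ($o{\left(F \right)} = F + 13 = 13 + F$)
$-403 - o{\left(\left(-5 - 1\right) + Y \right)} = -403 - \left(13 - 7\right) = -403 - 6 = -409$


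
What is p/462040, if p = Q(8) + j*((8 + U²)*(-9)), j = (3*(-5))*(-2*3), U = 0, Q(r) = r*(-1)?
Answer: -811/57755 ≈ -0.014042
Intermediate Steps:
Q(r) = -r
j = 90 (j = -15*(-6) = 90)
p = -6488 (p = -1*8 + 90*((8 + 0²)*(-9)) = -8 + 90*((8 + 0)*(-9)) = -8 + 90*(8*(-9)) = -8 + 90*(-72) = -8 - 6480 = -6488)
p/462040 = -6488/462040 = -6488*1/462040 = -811/57755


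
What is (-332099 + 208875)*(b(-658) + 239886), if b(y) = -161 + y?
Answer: -29458792008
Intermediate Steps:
(-332099 + 208875)*(b(-658) + 239886) = (-332099 + 208875)*((-161 - 658) + 239886) = -123224*(-819 + 239886) = -123224*239067 = -29458792008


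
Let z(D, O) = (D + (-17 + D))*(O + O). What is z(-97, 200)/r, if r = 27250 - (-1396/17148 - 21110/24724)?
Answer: -4472853453600/1444187675123 ≈ -3.0971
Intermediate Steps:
z(D, O) = 2*O*(-17 + 2*D) (z(D, O) = (-17 + 2*D)*(2*O) = 2*O*(-17 + 2*D))
r = 1444187675123/52995894 (r = 27250 - (-1396*1/17148 - 21110*1/24724) = 27250 - (-349/4287 - 10555/12362) = 27250 - 1*(-49563623/52995894) = 27250 + 49563623/52995894 = 1444187675123/52995894 ≈ 27251.)
z(-97, 200)/r = (2*200*(-17 + 2*(-97)))/(1444187675123/52995894) = (2*200*(-17 - 194))*(52995894/1444187675123) = (2*200*(-211))*(52995894/1444187675123) = -84400*52995894/1444187675123 = -4472853453600/1444187675123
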